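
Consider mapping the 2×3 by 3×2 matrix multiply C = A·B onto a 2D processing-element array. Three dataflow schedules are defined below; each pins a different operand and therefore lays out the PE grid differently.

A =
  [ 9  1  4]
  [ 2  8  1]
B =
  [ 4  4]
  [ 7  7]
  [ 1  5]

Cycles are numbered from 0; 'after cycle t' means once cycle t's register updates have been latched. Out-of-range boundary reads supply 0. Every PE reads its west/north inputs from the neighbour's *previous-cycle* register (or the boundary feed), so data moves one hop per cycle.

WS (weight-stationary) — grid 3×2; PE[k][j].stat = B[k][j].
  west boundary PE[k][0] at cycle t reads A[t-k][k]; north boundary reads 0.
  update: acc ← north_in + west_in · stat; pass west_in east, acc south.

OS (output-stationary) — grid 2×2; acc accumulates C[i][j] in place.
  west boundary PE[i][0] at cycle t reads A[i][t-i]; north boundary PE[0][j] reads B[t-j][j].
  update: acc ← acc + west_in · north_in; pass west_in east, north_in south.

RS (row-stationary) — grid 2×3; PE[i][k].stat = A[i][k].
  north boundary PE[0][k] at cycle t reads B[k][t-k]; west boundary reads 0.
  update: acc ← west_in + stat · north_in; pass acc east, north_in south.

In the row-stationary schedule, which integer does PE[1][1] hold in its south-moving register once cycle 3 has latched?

RS (2×3). Following PE[1][1] plus its west/north inputs:
  after 0 — PE[0][1] acc=0, pass-E 0, pass-S 0
  after 0 — PE[1][0] acc=0, pass-E 0, pass-S 0
  after 0 — PE[1][1] acc=0, pass-E 0, pass-S 0
  after 1 — PE[0][1] acc=43, pass-E 43, pass-S 7
  after 1 — PE[1][0] acc=8, pass-E 8, pass-S 4
  after 1 — PE[1][1] acc=0, pass-E 0, pass-S 0
  after 2 — PE[0][1] acc=43, pass-E 43, pass-S 7
  after 2 — PE[1][0] acc=8, pass-E 8, pass-S 4
  after 2 — PE[1][1] acc=64, pass-E 64, pass-S 7
  after 3 — PE[0][1] acc=0, pass-E 0, pass-S 0
  after 3 — PE[1][0] acc=0, pass-E 0, pass-S 0
  after 3 — PE[1][1] acc=64, pass-E 64, pass-S 7

register = 7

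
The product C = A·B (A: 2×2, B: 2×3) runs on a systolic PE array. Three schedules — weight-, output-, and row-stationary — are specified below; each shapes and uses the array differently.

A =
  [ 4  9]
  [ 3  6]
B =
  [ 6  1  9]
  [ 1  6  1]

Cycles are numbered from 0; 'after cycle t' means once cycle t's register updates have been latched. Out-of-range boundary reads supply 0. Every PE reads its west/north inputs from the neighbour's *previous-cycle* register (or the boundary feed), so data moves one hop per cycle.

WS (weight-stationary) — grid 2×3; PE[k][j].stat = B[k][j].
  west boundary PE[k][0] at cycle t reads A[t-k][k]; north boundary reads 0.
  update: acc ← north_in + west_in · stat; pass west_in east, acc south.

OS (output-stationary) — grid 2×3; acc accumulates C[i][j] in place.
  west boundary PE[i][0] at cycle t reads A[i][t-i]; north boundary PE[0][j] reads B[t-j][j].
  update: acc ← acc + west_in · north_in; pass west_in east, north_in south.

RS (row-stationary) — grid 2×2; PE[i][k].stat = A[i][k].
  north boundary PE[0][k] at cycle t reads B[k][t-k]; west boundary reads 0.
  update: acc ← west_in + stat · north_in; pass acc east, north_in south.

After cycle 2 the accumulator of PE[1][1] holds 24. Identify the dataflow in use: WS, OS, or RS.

WS (2×3 grid), PE[1][1]:
  0: (1,1).acc=0  regs=<0,0>
  1: (1,1).acc=0  regs=<0,0>
  2: (1,1).acc=58  regs=<9,58>
OS (2×3 grid), PE[1][1]:
  0: (1,1).acc=0  regs=<0,0>
  1: (1,1).acc=0  regs=<0,0>
  2: (1,1).acc=3  regs=<3,1>
RS (2×2 grid), PE[1][1]:
  0: (1,1).acc=0  regs=<0,0>
  1: (1,1).acc=0  regs=<0,0>
  2: (1,1).acc=24  regs=<24,1>

dataflow = RS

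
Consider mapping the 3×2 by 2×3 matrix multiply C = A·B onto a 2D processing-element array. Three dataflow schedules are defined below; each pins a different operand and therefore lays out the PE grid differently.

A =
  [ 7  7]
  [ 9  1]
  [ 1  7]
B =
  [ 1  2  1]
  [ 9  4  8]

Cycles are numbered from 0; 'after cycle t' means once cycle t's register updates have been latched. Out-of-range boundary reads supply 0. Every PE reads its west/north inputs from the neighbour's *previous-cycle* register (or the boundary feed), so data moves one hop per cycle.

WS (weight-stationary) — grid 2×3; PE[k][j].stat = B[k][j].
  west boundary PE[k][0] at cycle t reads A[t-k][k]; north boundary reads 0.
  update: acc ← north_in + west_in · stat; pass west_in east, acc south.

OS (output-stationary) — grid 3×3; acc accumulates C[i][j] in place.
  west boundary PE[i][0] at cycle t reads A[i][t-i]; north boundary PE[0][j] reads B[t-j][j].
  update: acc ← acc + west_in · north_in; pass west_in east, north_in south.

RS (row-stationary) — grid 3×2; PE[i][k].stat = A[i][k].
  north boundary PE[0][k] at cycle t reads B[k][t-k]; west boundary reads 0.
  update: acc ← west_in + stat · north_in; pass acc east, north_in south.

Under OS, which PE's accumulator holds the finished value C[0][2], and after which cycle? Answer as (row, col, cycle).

(row, col, cycle) = (0, 2, 3)

Under OS, C[0][2] lands at PE[0][2]:
  0: (0,2).acc=0  regs=<0,0>
  1: (0,2).acc=0  regs=<0,0>
  2: (0,2).acc=7  regs=<7,1>
  3: (0,2).acc=63  regs=<7,8>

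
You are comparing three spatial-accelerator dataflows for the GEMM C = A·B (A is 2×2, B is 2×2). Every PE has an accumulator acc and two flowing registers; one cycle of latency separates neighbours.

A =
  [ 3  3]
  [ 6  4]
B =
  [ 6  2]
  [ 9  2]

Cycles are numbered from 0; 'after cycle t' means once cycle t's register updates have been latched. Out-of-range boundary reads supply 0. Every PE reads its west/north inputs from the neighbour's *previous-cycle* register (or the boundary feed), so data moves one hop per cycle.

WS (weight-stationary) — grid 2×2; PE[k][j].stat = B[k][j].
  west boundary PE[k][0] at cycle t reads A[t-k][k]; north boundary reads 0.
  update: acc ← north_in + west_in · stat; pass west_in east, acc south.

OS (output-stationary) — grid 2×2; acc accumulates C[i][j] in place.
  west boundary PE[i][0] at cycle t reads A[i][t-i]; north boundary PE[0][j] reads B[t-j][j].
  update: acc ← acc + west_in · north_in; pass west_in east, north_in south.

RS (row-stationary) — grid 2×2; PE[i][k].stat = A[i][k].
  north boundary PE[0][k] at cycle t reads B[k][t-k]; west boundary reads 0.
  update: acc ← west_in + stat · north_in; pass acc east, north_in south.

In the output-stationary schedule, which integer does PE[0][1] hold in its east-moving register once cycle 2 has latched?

register = 3

OS on a 2×2 grid — tracing PE[0][1] and its feeders:
  @0  [0,0]  acc 18  |  →3  ↓6
  @0  [0,1]  acc 0  |  →0  ↓0
  @1  [0,0]  acc 45  |  →3  ↓9
  @1  [0,1]  acc 6  |  →3  ↓2
  @2  [0,0]  acc 45  |  →0  ↓0
  @2  [0,1]  acc 12  |  →3  ↓2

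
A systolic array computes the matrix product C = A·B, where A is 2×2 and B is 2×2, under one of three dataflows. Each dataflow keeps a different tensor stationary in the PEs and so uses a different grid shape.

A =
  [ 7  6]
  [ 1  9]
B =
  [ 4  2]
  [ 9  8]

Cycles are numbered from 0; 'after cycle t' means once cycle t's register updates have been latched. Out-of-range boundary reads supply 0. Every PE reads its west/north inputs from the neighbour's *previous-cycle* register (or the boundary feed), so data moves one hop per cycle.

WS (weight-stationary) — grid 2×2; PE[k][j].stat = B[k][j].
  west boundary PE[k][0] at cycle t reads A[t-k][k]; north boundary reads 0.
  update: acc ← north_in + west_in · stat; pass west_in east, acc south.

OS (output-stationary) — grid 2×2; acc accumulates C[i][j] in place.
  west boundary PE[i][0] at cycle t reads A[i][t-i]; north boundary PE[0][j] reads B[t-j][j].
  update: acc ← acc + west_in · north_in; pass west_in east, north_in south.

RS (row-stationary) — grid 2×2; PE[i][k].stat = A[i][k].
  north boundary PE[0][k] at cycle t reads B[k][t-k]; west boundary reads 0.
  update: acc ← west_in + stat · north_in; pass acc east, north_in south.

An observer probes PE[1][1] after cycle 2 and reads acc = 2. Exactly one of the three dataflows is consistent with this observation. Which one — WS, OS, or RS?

dataflow = OS

WS (2×2 grid), PE[1][1]:
  cycle 0: PE[1][1] → acc 0, east 0, south 0
  cycle 1: PE[1][1] → acc 0, east 0, south 0
  cycle 2: PE[1][1] → acc 62, east 6, south 62
OS (2×2 grid), PE[1][1]:
  cycle 0: PE[1][1] → acc 0, east 0, south 0
  cycle 1: PE[1][1] → acc 0, east 0, south 0
  cycle 2: PE[1][1] → acc 2, east 1, south 2
RS (2×2 grid), PE[1][1]:
  cycle 0: PE[1][1] → acc 0, east 0, south 0
  cycle 1: PE[1][1] → acc 0, east 0, south 0
  cycle 2: PE[1][1] → acc 85, east 85, south 9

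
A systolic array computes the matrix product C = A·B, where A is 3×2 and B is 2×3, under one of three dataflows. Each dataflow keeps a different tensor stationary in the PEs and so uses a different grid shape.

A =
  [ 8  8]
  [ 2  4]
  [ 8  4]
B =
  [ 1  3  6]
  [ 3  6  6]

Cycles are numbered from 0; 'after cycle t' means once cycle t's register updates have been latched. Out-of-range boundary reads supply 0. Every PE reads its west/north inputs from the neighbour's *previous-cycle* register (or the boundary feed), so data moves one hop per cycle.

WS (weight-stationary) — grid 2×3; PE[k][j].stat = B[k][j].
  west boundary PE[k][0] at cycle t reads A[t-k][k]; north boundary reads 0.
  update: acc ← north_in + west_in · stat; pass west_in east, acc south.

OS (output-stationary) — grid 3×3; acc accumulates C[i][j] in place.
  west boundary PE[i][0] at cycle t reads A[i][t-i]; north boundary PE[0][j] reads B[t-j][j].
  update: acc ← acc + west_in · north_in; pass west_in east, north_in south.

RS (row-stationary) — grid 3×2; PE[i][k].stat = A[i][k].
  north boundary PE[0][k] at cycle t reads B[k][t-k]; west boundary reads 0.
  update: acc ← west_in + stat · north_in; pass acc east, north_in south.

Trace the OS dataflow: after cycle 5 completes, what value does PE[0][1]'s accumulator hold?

PE[0][1].acc = 72

OS on a 3×3 grid — tracing PE[0][1] and its feeders:
  cycle 0: PE[0][0] → acc 8, east 8, south 1
  cycle 0: PE[0][1] → acc 0, east 0, south 0
  cycle 1: PE[0][0] → acc 32, east 8, south 3
  cycle 1: PE[0][1] → acc 24, east 8, south 3
  cycle 2: PE[0][0] → acc 32, east 0, south 0
  cycle 2: PE[0][1] → acc 72, east 8, south 6
  cycle 3: PE[0][0] → acc 32, east 0, south 0
  cycle 3: PE[0][1] → acc 72, east 0, south 0
  cycle 4: PE[0][0] → acc 32, east 0, south 0
  cycle 4: PE[0][1] → acc 72, east 0, south 0
  cycle 5: PE[0][0] → acc 32, east 0, south 0
  cycle 5: PE[0][1] → acc 72, east 0, south 0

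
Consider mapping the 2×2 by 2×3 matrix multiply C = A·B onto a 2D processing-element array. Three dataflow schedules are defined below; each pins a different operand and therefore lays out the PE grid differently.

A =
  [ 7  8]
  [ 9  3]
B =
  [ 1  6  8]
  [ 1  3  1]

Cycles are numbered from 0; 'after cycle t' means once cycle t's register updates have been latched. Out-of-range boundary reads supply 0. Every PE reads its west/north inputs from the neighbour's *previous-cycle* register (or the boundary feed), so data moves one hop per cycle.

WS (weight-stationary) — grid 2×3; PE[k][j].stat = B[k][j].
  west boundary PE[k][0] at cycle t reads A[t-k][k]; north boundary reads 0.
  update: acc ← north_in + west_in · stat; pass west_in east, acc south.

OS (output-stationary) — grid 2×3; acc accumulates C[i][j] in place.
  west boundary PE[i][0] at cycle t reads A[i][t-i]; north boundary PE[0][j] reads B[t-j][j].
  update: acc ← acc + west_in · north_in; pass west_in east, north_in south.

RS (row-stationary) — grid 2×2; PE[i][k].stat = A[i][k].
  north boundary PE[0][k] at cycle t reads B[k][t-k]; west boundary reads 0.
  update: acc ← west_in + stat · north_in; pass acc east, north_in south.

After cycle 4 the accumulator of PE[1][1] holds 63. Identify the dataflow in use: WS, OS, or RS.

dataflow = OS

Under WS (2×3), PE[1][1]:
  c0 r1c1: 0 / 0 / 0
  c1 r1c1: 0 / 0 / 0
  c2 r1c1: 66 / 8 / 66
  c3 r1c1: 63 / 3 / 63
  c4 r1c1: 0 / 0 / 0
Under OS (2×3), PE[1][1]:
  c0 r1c1: 0 / 0 / 0
  c1 r1c1: 0 / 0 / 0
  c2 r1c1: 54 / 9 / 6
  c3 r1c1: 63 / 3 / 3
  c4 r1c1: 63 / 0 / 0
Under RS (2×2), PE[1][1]:
  c0 r1c1: 0 / 0 / 0
  c1 r1c1: 0 / 0 / 0
  c2 r1c1: 12 / 12 / 1
  c3 r1c1: 63 / 63 / 3
  c4 r1c1: 75 / 75 / 1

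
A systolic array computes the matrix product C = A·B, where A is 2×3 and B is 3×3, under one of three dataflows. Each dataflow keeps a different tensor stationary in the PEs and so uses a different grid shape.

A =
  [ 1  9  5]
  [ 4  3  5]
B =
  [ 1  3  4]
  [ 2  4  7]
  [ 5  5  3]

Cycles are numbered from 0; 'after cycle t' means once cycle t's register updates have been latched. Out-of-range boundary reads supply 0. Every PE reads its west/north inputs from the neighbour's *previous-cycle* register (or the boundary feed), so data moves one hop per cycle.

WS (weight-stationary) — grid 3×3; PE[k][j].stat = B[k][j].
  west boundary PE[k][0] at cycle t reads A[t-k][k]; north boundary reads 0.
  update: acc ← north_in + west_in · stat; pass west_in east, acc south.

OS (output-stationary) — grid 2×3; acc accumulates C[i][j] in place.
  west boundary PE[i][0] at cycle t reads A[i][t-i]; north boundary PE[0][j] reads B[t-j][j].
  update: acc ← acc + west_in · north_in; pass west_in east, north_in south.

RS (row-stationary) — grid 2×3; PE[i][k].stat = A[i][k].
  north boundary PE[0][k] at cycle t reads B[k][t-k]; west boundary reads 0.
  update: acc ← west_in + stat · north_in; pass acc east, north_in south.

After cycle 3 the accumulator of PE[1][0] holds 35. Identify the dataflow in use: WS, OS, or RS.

— WS: 3×3; PE[1][0] trace:
  @0  [1,0]  acc 0  |  →0  ↓0
  @1  [1,0]  acc 19  |  →9  ↓19
  @2  [1,0]  acc 10  |  →3  ↓10
  @3  [1,0]  acc 0  |  →0  ↓0
— OS: 2×3; PE[1][0] trace:
  @0  [1,0]  acc 0  |  →0  ↓0
  @1  [1,0]  acc 4  |  →4  ↓1
  @2  [1,0]  acc 10  |  →3  ↓2
  @3  [1,0]  acc 35  |  →5  ↓5
— RS: 2×3; PE[1][0] trace:
  @0  [1,0]  acc 0  |  →0  ↓0
  @1  [1,0]  acc 4  |  →4  ↓1
  @2  [1,0]  acc 12  |  →12  ↓3
  @3  [1,0]  acc 16  |  →16  ↓4

dataflow = OS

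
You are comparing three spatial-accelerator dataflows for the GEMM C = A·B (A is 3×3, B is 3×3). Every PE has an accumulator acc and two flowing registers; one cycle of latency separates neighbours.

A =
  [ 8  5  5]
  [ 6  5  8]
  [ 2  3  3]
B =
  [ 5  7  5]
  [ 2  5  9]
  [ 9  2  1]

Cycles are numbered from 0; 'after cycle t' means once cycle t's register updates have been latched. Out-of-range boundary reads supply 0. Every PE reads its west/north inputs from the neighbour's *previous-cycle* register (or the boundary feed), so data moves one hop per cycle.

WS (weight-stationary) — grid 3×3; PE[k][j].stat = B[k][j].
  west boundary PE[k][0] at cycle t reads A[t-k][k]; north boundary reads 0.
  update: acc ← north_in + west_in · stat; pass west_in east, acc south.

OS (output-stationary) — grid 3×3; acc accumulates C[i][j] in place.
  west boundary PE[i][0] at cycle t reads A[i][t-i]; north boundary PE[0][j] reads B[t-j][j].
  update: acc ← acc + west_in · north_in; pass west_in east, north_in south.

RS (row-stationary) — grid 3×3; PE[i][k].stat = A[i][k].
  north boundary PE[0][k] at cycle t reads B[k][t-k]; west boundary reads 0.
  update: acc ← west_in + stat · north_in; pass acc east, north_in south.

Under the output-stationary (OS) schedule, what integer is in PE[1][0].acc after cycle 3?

OS 3×3: PE[1][0] cycle-by-cycle (with neighbour feeds):
  t=0 PE[0][0]: acc=40 h=8 v=5
  t=0 PE[1][0]: acc=0 h=0 v=0
  t=1 PE[0][0]: acc=50 h=5 v=2
  t=1 PE[1][0]: acc=30 h=6 v=5
  t=2 PE[0][0]: acc=95 h=5 v=9
  t=2 PE[1][0]: acc=40 h=5 v=2
  t=3 PE[0][0]: acc=95 h=0 v=0
  t=3 PE[1][0]: acc=112 h=8 v=9

PE[1][0].acc = 112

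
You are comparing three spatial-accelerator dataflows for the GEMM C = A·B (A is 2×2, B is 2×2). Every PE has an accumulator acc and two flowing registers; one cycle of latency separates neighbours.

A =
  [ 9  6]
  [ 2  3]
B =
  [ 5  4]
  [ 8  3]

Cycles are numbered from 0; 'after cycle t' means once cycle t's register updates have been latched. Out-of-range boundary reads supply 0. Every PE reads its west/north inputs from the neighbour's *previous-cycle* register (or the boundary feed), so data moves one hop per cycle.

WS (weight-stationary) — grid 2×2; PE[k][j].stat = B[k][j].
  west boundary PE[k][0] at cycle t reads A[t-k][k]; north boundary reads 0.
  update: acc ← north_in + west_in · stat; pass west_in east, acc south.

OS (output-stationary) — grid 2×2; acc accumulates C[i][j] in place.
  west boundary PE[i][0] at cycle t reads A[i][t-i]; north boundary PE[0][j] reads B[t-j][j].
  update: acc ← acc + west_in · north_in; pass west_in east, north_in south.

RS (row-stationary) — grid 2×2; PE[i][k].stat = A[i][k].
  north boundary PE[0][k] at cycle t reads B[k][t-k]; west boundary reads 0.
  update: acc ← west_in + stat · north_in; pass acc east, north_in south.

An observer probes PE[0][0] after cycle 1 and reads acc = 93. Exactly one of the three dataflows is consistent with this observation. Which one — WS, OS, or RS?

WS (2×2 grid), PE[0][0]:
  [0] (0,0) acc=45 (h:9 v:45)
  [1] (0,0) acc=10 (h:2 v:10)
OS (2×2 grid), PE[0][0]:
  [0] (0,0) acc=45 (h:9 v:5)
  [1] (0,0) acc=93 (h:6 v:8)
RS (2×2 grid), PE[0][0]:
  [0] (0,0) acc=45 (h:45 v:5)
  [1] (0,0) acc=36 (h:36 v:4)

dataflow = OS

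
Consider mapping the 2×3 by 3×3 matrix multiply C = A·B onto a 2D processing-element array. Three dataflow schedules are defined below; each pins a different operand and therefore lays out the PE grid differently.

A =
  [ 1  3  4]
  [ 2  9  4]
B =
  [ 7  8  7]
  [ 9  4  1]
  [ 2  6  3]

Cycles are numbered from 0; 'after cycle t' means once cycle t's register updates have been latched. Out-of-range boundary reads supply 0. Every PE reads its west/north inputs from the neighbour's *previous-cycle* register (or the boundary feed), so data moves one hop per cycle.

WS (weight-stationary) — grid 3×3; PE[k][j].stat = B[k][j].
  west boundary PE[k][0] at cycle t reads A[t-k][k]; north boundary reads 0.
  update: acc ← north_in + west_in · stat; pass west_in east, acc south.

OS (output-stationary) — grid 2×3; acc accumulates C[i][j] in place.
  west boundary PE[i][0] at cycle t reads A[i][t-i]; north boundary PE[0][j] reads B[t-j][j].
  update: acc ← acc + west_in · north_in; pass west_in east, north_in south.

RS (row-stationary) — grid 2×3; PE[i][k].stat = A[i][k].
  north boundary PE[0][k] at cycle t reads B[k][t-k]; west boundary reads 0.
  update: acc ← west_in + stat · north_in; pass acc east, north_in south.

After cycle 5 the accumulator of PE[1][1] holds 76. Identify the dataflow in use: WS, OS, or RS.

— WS: 3×3; PE[1][1] trace:
  @0  [1,1]  acc 0  |  →0  ↓0
  @1  [1,1]  acc 0  |  →0  ↓0
  @2  [1,1]  acc 20  |  →3  ↓20
  @3  [1,1]  acc 52  |  →9  ↓52
  @4  [1,1]  acc 0  |  →0  ↓0
  @5  [1,1]  acc 0  |  →0  ↓0
— OS: 2×3; PE[1][1] trace:
  @0  [1,1]  acc 0  |  →0  ↓0
  @1  [1,1]  acc 0  |  →0  ↓0
  @2  [1,1]  acc 16  |  →2  ↓8
  @3  [1,1]  acc 52  |  →9  ↓4
  @4  [1,1]  acc 76  |  →4  ↓6
  @5  [1,1]  acc 76  |  →0  ↓0
— RS: 2×3; PE[1][1] trace:
  @0  [1,1]  acc 0  |  →0  ↓0
  @1  [1,1]  acc 0  |  →0  ↓0
  @2  [1,1]  acc 95  |  →95  ↓9
  @3  [1,1]  acc 52  |  →52  ↓4
  @4  [1,1]  acc 23  |  →23  ↓1
  @5  [1,1]  acc 0  |  →0  ↓0

dataflow = OS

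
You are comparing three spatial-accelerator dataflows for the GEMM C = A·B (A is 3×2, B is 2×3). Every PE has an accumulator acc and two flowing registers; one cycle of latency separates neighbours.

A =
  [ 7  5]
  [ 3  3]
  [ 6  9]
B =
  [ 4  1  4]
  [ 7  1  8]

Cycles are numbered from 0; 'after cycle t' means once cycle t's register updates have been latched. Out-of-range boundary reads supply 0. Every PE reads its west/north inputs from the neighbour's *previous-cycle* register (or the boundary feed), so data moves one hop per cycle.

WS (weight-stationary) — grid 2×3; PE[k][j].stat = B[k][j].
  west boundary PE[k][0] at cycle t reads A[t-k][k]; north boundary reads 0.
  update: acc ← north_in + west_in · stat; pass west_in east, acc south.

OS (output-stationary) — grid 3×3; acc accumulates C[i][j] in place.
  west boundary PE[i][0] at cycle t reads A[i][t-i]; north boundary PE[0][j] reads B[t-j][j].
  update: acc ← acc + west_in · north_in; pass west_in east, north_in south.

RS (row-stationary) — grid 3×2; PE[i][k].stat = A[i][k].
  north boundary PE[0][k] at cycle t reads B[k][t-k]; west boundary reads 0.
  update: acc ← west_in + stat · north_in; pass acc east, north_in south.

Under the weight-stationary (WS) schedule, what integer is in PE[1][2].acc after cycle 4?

WS (2×3). Following PE[1][2] plus its west/north inputs:
  cycle 0: PE[0][2] → acc 0, east 0, south 0
  cycle 0: PE[1][1] → acc 0, east 0, south 0
  cycle 0: PE[1][2] → acc 0, east 0, south 0
  cycle 1: PE[0][2] → acc 0, east 0, south 0
  cycle 1: PE[1][1] → acc 0, east 0, south 0
  cycle 1: PE[1][2] → acc 0, east 0, south 0
  cycle 2: PE[0][2] → acc 28, east 7, south 28
  cycle 2: PE[1][1] → acc 12, east 5, south 12
  cycle 2: PE[1][2] → acc 0, east 0, south 0
  cycle 3: PE[0][2] → acc 12, east 3, south 12
  cycle 3: PE[1][1] → acc 6, east 3, south 6
  cycle 3: PE[1][2] → acc 68, east 5, south 68
  cycle 4: PE[0][2] → acc 24, east 6, south 24
  cycle 4: PE[1][1] → acc 15, east 9, south 15
  cycle 4: PE[1][2] → acc 36, east 3, south 36

PE[1][2].acc = 36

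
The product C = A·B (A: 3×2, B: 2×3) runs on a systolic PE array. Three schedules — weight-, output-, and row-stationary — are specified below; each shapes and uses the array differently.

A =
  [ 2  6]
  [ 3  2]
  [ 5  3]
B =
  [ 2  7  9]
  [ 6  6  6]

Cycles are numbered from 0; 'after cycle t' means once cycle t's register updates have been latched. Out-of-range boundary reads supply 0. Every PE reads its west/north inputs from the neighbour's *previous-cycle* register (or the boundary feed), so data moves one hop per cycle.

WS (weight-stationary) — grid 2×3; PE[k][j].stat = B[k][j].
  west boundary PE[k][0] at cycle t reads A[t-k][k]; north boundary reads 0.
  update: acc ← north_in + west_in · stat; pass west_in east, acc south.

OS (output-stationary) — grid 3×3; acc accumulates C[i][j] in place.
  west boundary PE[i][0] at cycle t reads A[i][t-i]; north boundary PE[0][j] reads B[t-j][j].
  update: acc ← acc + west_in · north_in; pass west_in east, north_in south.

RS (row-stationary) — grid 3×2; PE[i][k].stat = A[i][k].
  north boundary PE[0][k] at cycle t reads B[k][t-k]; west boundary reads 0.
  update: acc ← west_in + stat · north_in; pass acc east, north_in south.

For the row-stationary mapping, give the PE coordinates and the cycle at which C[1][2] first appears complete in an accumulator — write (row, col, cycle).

RS: C[1][2] accumulates in PE[1][1]:
  [0] (1,1) acc=0 (h:0 v:0)
  [1] (1,1) acc=0 (h:0 v:0)
  [2] (1,1) acc=18 (h:18 v:6)
  [3] (1,1) acc=33 (h:33 v:6)
  [4] (1,1) acc=39 (h:39 v:6)

(row, col, cycle) = (1, 1, 4)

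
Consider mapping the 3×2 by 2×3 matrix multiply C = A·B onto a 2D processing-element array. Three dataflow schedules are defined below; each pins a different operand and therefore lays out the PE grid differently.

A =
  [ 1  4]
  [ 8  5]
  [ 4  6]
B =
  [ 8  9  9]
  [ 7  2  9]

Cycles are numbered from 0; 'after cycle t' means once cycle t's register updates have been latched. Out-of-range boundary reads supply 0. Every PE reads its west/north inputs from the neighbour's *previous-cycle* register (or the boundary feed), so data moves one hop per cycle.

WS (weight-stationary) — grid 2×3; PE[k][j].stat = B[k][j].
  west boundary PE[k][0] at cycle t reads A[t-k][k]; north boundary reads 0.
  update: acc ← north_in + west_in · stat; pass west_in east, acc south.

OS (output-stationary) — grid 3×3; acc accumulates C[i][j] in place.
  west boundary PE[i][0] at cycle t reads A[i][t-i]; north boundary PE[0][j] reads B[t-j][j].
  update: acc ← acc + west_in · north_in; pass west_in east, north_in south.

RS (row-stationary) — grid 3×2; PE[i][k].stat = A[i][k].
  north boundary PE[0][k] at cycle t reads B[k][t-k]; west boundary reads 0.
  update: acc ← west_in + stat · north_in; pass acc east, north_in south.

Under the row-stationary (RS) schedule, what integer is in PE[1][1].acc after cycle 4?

RS (3×2). Following PE[1][1] plus its west/north inputs:
  step 0 · PE0,1: acc=0; fwd→0 fwd↓0
  step 0 · PE1,0: acc=0; fwd→0 fwd↓0
  step 0 · PE1,1: acc=0; fwd→0 fwd↓0
  step 1 · PE0,1: acc=36; fwd→36 fwd↓7
  step 1 · PE1,0: acc=64; fwd→64 fwd↓8
  step 1 · PE1,1: acc=0; fwd→0 fwd↓0
  step 2 · PE0,1: acc=17; fwd→17 fwd↓2
  step 2 · PE1,0: acc=72; fwd→72 fwd↓9
  step 2 · PE1,1: acc=99; fwd→99 fwd↓7
  step 3 · PE0,1: acc=45; fwd→45 fwd↓9
  step 3 · PE1,0: acc=72; fwd→72 fwd↓9
  step 3 · PE1,1: acc=82; fwd→82 fwd↓2
  step 4 · PE0,1: acc=0; fwd→0 fwd↓0
  step 4 · PE1,0: acc=0; fwd→0 fwd↓0
  step 4 · PE1,1: acc=117; fwd→117 fwd↓9

PE[1][1].acc = 117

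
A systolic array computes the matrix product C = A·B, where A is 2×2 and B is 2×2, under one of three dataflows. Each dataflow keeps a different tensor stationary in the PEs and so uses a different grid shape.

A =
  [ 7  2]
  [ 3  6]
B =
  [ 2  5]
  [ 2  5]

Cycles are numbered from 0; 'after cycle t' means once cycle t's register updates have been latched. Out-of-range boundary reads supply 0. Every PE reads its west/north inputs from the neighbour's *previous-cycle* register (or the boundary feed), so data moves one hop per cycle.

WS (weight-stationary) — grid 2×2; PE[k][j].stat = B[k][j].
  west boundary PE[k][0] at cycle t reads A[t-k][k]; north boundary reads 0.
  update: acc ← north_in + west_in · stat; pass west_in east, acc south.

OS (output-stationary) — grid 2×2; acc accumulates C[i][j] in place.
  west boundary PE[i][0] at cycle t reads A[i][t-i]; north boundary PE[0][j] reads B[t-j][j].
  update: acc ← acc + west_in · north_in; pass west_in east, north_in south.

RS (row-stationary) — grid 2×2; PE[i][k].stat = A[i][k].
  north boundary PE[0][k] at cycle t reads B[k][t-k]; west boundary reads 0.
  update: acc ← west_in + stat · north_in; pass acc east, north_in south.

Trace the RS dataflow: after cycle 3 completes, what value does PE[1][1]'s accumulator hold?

PE[1][1].acc = 45

RS on a 2×2 grid — tracing PE[1][1] and its feeders:
  after 0 — PE[0][1] acc=0, pass-E 0, pass-S 0
  after 0 — PE[1][0] acc=0, pass-E 0, pass-S 0
  after 0 — PE[1][1] acc=0, pass-E 0, pass-S 0
  after 1 — PE[0][1] acc=18, pass-E 18, pass-S 2
  after 1 — PE[1][0] acc=6, pass-E 6, pass-S 2
  after 1 — PE[1][1] acc=0, pass-E 0, pass-S 0
  after 2 — PE[0][1] acc=45, pass-E 45, pass-S 5
  after 2 — PE[1][0] acc=15, pass-E 15, pass-S 5
  after 2 — PE[1][1] acc=18, pass-E 18, pass-S 2
  after 3 — PE[0][1] acc=0, pass-E 0, pass-S 0
  after 3 — PE[1][0] acc=0, pass-E 0, pass-S 0
  after 3 — PE[1][1] acc=45, pass-E 45, pass-S 5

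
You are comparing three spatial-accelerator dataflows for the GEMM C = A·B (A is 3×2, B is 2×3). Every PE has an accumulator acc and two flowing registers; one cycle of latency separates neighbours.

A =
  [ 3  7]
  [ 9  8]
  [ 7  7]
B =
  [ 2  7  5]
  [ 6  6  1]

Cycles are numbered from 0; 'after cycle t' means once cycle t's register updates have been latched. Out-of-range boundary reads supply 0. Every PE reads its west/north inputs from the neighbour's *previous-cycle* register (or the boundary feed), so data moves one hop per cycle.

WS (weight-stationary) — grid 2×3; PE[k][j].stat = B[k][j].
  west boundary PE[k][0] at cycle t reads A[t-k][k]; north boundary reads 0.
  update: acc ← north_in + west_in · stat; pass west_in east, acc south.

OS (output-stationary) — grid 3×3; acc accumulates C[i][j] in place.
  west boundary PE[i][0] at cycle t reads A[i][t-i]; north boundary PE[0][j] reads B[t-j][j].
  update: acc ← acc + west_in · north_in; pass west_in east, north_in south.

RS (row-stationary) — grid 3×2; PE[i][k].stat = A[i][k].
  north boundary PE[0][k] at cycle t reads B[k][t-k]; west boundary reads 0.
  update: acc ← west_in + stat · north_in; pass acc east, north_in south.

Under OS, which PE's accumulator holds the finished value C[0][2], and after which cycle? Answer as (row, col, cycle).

(row, col, cycle) = (0, 2, 3)

OS: C[0][2] accumulates in PE[0][2]:
  [0] (0,2) acc=0 (h:0 v:0)
  [1] (0,2) acc=0 (h:0 v:0)
  [2] (0,2) acc=15 (h:3 v:5)
  [3] (0,2) acc=22 (h:7 v:1)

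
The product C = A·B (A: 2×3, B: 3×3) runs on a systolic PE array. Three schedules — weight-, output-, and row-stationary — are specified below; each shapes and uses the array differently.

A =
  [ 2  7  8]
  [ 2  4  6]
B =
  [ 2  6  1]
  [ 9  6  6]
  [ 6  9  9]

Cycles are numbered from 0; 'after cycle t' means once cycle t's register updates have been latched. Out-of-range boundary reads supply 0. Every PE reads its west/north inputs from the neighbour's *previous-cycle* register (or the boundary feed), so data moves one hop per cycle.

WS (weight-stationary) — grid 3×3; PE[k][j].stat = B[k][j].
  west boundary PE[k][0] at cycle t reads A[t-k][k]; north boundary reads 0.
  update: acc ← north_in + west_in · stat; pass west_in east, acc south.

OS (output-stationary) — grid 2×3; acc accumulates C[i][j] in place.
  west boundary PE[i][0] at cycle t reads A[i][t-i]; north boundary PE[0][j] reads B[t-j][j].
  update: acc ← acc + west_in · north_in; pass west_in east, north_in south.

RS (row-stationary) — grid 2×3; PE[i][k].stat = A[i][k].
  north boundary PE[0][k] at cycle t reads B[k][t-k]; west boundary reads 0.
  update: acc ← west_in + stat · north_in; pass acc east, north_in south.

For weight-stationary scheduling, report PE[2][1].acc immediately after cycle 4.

PE[2][1].acc = 90

WS 3×3: PE[2][1] cycle-by-cycle (with neighbour feeds):
  0: (1,1).acc=0  regs=<0,0>
  0: (2,0).acc=0  regs=<0,0>
  0: (2,1).acc=0  regs=<0,0>
  1: (1,1).acc=0  regs=<0,0>
  1: (2,0).acc=0  regs=<0,0>
  1: (2,1).acc=0  regs=<0,0>
  2: (1,1).acc=54  regs=<7,54>
  2: (2,0).acc=115  regs=<8,115>
  2: (2,1).acc=0  regs=<0,0>
  3: (1,1).acc=36  regs=<4,36>
  3: (2,0).acc=76  regs=<6,76>
  3: (2,1).acc=126  regs=<8,126>
  4: (1,1).acc=0  regs=<0,0>
  4: (2,0).acc=0  regs=<0,0>
  4: (2,1).acc=90  regs=<6,90>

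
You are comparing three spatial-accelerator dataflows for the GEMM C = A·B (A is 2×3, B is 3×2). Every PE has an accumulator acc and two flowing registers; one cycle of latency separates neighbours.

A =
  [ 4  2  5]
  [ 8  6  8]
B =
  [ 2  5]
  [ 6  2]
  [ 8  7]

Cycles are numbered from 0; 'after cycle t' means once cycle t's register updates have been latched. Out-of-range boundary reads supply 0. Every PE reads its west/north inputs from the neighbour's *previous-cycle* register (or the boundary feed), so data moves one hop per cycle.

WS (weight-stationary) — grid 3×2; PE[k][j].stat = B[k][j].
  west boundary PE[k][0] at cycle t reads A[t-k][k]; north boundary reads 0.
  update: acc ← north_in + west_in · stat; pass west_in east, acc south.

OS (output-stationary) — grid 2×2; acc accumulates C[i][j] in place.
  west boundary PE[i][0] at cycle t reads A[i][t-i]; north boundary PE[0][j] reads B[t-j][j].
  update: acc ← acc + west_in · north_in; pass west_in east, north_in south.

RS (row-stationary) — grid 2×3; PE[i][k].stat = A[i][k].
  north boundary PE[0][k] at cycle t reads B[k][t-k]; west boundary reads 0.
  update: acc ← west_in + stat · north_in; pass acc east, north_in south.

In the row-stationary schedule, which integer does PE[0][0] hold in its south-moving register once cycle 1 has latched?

register = 5

Tracing RS — 2×3 array, target PE[0][0]:
  0: (0,0).acc=8  regs=<8,2>
  1: (0,0).acc=20  regs=<20,5>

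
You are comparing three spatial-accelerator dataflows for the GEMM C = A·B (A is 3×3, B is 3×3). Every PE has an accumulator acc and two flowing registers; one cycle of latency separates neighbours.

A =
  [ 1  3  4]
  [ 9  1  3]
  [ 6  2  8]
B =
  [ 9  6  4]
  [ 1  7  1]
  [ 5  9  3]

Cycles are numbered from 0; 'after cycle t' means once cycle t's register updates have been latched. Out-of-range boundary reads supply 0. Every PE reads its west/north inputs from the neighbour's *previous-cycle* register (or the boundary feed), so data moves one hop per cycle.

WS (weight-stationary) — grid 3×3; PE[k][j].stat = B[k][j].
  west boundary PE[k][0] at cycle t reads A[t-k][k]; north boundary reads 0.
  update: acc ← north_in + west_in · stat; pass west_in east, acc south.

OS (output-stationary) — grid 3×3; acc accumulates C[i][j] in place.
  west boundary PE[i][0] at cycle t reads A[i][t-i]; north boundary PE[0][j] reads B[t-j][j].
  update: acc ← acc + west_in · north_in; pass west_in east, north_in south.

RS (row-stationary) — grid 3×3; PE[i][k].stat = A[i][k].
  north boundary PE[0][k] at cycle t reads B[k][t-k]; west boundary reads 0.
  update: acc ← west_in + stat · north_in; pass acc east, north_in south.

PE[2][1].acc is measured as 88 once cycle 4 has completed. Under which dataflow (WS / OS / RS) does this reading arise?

— WS: 3×3; PE[2][1] trace:
  @0  [2,1]  acc 0  |  →0  ↓0
  @1  [2,1]  acc 0  |  →0  ↓0
  @2  [2,1]  acc 0  |  →0  ↓0
  @3  [2,1]  acc 63  |  →4  ↓63
  @4  [2,1]  acc 88  |  →3  ↓88
— OS: 3×3; PE[2][1] trace:
  @0  [2,1]  acc 0  |  →0  ↓0
  @1  [2,1]  acc 0  |  →0  ↓0
  @2  [2,1]  acc 0  |  →0  ↓0
  @3  [2,1]  acc 36  |  →6  ↓6
  @4  [2,1]  acc 50  |  →2  ↓7
— RS: 3×3; PE[2][1] trace:
  @0  [2,1]  acc 0  |  →0  ↓0
  @1  [2,1]  acc 0  |  →0  ↓0
  @2  [2,1]  acc 0  |  →0  ↓0
  @3  [2,1]  acc 56  |  →56  ↓1
  @4  [2,1]  acc 50  |  →50  ↓7

dataflow = WS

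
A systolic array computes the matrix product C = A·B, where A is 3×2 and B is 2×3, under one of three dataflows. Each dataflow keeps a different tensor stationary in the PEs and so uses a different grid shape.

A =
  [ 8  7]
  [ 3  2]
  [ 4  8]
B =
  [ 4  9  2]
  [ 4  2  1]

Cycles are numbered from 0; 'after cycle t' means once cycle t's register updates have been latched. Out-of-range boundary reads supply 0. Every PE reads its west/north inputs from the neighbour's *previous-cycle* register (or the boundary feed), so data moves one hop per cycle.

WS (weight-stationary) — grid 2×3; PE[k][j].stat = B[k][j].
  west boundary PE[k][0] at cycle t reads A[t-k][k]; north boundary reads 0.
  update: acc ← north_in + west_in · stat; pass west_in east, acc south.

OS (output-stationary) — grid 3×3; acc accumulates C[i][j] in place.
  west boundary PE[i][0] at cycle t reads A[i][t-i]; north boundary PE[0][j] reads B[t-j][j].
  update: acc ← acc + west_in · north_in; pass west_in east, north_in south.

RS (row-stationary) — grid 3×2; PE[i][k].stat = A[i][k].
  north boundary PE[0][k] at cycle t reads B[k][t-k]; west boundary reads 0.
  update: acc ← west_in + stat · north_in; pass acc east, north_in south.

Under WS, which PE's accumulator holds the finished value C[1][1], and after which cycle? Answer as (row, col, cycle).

WS — PE[1][1] is where C[1][1] collects:
  cycle 0: PE[1][1] → acc 0, east 0, south 0
  cycle 1: PE[1][1] → acc 0, east 0, south 0
  cycle 2: PE[1][1] → acc 86, east 7, south 86
  cycle 3: PE[1][1] → acc 31, east 2, south 31

(row, col, cycle) = (1, 1, 3)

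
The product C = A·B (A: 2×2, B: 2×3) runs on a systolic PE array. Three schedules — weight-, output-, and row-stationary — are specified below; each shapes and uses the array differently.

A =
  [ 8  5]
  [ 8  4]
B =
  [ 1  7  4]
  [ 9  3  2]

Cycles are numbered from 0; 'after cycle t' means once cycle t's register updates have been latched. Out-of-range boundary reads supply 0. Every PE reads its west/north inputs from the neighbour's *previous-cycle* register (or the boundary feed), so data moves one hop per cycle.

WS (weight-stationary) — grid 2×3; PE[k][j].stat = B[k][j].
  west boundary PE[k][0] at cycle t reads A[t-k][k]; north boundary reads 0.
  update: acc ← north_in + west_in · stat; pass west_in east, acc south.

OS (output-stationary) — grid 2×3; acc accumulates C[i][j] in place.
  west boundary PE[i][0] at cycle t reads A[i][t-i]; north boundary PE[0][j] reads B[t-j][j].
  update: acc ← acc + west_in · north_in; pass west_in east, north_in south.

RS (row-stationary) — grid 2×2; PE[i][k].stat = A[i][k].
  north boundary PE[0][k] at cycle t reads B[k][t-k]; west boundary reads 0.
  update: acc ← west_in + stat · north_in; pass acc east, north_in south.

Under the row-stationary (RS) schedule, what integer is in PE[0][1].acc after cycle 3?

PE[0][1].acc = 42

Tracing RS — 2×2 array, target PE[0][1]:
  cycle 0: PE[0][0] → acc 8, east 8, south 1
  cycle 0: PE[0][1] → acc 0, east 0, south 0
  cycle 1: PE[0][0] → acc 56, east 56, south 7
  cycle 1: PE[0][1] → acc 53, east 53, south 9
  cycle 2: PE[0][0] → acc 32, east 32, south 4
  cycle 2: PE[0][1] → acc 71, east 71, south 3
  cycle 3: PE[0][0] → acc 0, east 0, south 0
  cycle 3: PE[0][1] → acc 42, east 42, south 2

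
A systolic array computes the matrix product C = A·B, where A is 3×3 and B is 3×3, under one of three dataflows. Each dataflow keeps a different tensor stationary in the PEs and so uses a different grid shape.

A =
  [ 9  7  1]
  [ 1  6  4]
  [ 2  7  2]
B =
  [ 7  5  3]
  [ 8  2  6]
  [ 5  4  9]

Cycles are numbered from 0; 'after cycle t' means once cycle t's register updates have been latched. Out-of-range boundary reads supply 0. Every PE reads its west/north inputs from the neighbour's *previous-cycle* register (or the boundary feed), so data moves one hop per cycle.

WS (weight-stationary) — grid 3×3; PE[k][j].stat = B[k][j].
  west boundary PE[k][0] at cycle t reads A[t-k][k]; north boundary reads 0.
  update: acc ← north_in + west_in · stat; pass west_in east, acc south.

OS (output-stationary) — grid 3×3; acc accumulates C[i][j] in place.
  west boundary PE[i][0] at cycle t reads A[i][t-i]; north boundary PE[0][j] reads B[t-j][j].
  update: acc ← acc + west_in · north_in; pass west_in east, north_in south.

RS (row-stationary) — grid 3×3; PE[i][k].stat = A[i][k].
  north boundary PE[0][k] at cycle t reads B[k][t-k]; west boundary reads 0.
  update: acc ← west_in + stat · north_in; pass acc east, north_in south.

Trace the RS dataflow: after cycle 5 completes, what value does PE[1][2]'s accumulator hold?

Tracing RS — 3×3 array, target PE[1][2]:
  c0 r0c2: 0 / 0 / 0
  c0 r1c1: 0 / 0 / 0
  c0 r1c2: 0 / 0 / 0
  c1 r0c2: 0 / 0 / 0
  c1 r1c1: 0 / 0 / 0
  c1 r1c2: 0 / 0 / 0
  c2 r0c2: 124 / 124 / 5
  c2 r1c1: 55 / 55 / 8
  c2 r1c2: 0 / 0 / 0
  c3 r0c2: 63 / 63 / 4
  c3 r1c1: 17 / 17 / 2
  c3 r1c2: 75 / 75 / 5
  c4 r0c2: 78 / 78 / 9
  c4 r1c1: 39 / 39 / 6
  c4 r1c2: 33 / 33 / 4
  c5 r0c2: 0 / 0 / 0
  c5 r1c1: 0 / 0 / 0
  c5 r1c2: 75 / 75 / 9

PE[1][2].acc = 75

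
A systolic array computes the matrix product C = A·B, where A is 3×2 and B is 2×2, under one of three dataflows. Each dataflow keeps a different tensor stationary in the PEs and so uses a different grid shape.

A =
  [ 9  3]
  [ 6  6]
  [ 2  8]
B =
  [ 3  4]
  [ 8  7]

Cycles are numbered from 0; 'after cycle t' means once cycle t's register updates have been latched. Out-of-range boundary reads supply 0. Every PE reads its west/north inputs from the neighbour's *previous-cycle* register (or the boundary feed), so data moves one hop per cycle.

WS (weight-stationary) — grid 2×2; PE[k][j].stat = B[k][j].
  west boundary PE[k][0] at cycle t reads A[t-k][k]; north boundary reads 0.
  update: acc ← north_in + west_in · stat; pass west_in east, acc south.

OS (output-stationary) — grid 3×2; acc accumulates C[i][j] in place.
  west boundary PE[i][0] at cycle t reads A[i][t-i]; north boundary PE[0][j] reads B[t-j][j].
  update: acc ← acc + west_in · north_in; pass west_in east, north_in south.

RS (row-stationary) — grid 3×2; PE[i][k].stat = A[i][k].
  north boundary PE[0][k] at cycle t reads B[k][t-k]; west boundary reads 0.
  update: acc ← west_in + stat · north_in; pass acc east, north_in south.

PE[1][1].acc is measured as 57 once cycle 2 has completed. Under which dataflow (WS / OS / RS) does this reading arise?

dataflow = WS

WS (2×2 grid), PE[1][1]:
  0: (1,1).acc=0  regs=<0,0>
  1: (1,1).acc=0  regs=<0,0>
  2: (1,1).acc=57  regs=<3,57>
OS (3×2 grid), PE[1][1]:
  0: (1,1).acc=0  regs=<0,0>
  1: (1,1).acc=0  regs=<0,0>
  2: (1,1).acc=24  regs=<6,4>
RS (3×2 grid), PE[1][1]:
  0: (1,1).acc=0  regs=<0,0>
  1: (1,1).acc=0  regs=<0,0>
  2: (1,1).acc=66  regs=<66,8>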